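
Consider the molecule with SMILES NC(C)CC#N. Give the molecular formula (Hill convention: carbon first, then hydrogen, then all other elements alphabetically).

C4H8N2

Walk through each heavy atom and fill implicit hydrogens from standard valence (C 4, N 3, O 2, S 2, halogen 1):
  atom 1: N, bond orders sum to 1 (valence 3) → 2 H
  atom 2: C, bond orders sum to 3 (valence 4) → 1 H
  atom 3: C, bond orders sum to 1 (valence 4) → 3 H
  atom 4: C, bond orders sum to 2 (valence 4) → 2 H
  atom 5: C, bond orders sum to 4 (valence 4) → 0 H
  atom 6: N, bond orders sum to 3 (valence 3) → 0 H
Totals → C:4, H:8, N:2.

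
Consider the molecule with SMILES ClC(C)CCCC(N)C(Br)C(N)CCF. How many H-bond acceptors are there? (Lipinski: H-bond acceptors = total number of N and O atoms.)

N atoms: 2; O atoms: 0.
Lipinski HBA = 2 + 0 = 2.

2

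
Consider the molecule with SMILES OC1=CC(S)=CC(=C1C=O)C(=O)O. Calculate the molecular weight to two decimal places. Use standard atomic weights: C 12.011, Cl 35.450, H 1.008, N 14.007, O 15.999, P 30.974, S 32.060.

First, the molecular formula is C8H6O4S (counting implicit H from valence).
  C: 8 × 12.011 = 96.088
  H: 6 × 1.008 = 6.048
  O: 4 × 15.999 = 63.996
  S: 1 × 32.060 = 32.060
Sum: 8×12.011 + 6×1.008 + 4×15.999 + 1×32.060 = 198.192 → 198.19 g/mol.

198.19 g/mol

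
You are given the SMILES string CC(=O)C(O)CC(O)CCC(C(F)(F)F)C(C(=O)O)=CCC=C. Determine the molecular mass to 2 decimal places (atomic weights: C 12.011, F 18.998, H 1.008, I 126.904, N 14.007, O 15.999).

First, the molecular formula is C15H21F3O5 (counting implicit H from valence).
  C: 15 × 12.011 = 180.165
  F: 3 × 18.998 = 56.994
  H: 21 × 1.008 = 21.168
  O: 5 × 15.999 = 79.995
Sum: 15×12.011 + 3×18.998 + 21×1.008 + 5×15.999 = 338.322 → 338.32 g/mol.

338.32 g/mol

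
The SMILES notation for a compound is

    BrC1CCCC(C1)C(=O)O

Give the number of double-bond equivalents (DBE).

2

Molecular formula: C7H11BrO2.
DoU = (2C + 2 + N − H − X) / 2, where X is the halogen count and O/S are ignored.
    = (2·7 + 2 + 0 − 11 − 1) / 2 = 4 / 2 = 2.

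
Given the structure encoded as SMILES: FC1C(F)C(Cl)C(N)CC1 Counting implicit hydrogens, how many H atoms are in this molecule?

Walk through each heavy atom and fill implicit hydrogens from standard valence (C 4, N 3, O 2, S 2, halogen 1):
  atom 1: F (halogen, monovalent) → 0 H
  atom 2: C, bond orders sum to 3 (valence 4) → 1 H
  atom 3: C, bond orders sum to 3 (valence 4) → 1 H
  atom 4: F (halogen, monovalent) → 0 H
  atom 5: C, bond orders sum to 3 (valence 4) → 1 H
  atom 6: Cl (halogen, monovalent) → 0 H
  atom 7: C, bond orders sum to 3 (valence 4) → 1 H
  atom 8: N, bond orders sum to 1 (valence 3) → 2 H
  atom 9: C, bond orders sum to 2 (valence 4) → 2 H
  atom 10: C, bond orders sum to 2 (valence 4) → 2 H
Total hydrogens: 10.

10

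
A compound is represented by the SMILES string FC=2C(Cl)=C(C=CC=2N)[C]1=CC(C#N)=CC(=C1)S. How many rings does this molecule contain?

2

In SMILES, each pair of matching ring-closure digits denotes one ring-closing bond; the number of such bonds equals the number of independent rings.
Ring-closure bonds here: 2.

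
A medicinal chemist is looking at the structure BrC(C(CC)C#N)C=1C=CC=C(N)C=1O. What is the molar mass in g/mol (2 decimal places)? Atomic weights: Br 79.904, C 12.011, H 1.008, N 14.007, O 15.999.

First, the molecular formula is C11H13BrN2O (counting implicit H from valence).
  Br: 1 × 79.904 = 79.904
  C: 11 × 12.011 = 132.121
  H: 13 × 1.008 = 13.104
  N: 2 × 14.007 = 28.014
  O: 1 × 15.999 = 15.999
Sum: 1×79.904 + 11×12.011 + 13×1.008 + 2×14.007 + 1×15.999 = 269.142 → 269.14 g/mol.

269.14 g/mol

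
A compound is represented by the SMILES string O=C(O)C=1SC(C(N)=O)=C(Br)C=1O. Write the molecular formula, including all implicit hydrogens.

Walk through each heavy atom and fill implicit hydrogens from standard valence (C 4, N 3, O 2, S 2, halogen 1):
  atom 1: O, bond orders sum to 2 (valence 2) → 0 H
  atom 2: C, bond orders sum to 4 (valence 4) → 0 H
  atom 3: O, bond orders sum to 1 (valence 2) → 1 H
  atom 4: C, bond orders sum to 4 (valence 4) → 0 H
  atom 5: S, bond orders sum to 2 (valence 2) → 0 H
  atom 6: C, bond orders sum to 4 (valence 4) → 0 H
  atom 7: C, bond orders sum to 4 (valence 4) → 0 H
  atom 8: N, bond orders sum to 1 (valence 3) → 2 H
  atom 9: O, bond orders sum to 2 (valence 2) → 0 H
  atom 10: C, bond orders sum to 4 (valence 4) → 0 H
  atom 11: Br (halogen, monovalent) → 0 H
  atom 12: C, bond orders sum to 4 (valence 4) → 0 H
  atom 13: O, bond orders sum to 1 (valence 2) → 1 H
Totals → C:6, H:4, Br:1, N:1, O:4, S:1.

C6H4BrNO4S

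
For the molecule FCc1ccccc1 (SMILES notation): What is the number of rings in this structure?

1

In SMILES, each pair of matching ring-closure digits denotes one ring-closing bond; the number of such bonds equals the number of independent rings.
Ring-closure bonds here: 1.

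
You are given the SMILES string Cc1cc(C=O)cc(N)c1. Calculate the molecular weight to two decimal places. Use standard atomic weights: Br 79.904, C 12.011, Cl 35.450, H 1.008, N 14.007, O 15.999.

135.17 g/mol

First, the molecular formula is C8H9NO (counting implicit H from valence).
  C: 8 × 12.011 = 96.088
  H: 9 × 1.008 = 9.072
  N: 1 × 14.007 = 14.007
  O: 1 × 15.999 = 15.999
Sum: 8×12.011 + 9×1.008 + 1×14.007 + 1×15.999 = 135.166 → 135.17 g/mol.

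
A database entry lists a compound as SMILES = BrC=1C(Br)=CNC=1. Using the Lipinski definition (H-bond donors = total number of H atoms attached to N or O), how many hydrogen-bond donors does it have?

1

Donors: find every N or O and count the H atoms it carries.
  atom 6 (N): bond orders sum to 2 → 1 H
Lipinski HBD = 1.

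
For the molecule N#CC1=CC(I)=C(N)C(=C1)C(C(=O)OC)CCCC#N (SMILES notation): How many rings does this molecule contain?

1

In SMILES, each pair of matching ring-closure digits denotes one ring-closing bond; the number of such bonds equals the number of independent rings.
Ring-closure bonds here: 1.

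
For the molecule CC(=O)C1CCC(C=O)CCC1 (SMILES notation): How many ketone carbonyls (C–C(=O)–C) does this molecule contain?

1

The ketone motif appears at heavy-atom position 2 in the SMILES.
Other groups present: 1 aldehyde.
Ketone count: 1.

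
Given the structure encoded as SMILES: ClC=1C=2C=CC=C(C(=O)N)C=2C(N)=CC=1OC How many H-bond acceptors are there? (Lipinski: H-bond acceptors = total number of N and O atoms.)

4

N atoms: 2; O atoms: 2.
Lipinski HBA = 2 + 2 = 4.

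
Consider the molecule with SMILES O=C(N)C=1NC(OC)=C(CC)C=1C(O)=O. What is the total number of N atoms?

Scan the SMILES for N atoms (remember two-letter symbols like Cl and Br are single atoms).
Nitrogen count: 2.

2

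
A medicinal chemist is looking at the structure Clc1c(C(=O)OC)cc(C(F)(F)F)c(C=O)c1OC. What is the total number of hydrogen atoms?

8

Walk through each heavy atom and fill implicit hydrogens from standard valence (C 4, N 3, O 2, S 2, halogen 1); for lowercase aromatic atoms, an aromatic c carries 1 H when it has two neighbours and 0 H with three, and aromatic n carries 0 H:
  atom 1: Cl (halogen, monovalent) → 0 H
  atom 2: aromatic c, 3 neighbours → 0 H
  atom 3: aromatic c, 3 neighbours → 0 H
  atom 4: C, bond orders sum to 4 (valence 4) → 0 H
  atom 5: O, bond orders sum to 2 (valence 2) → 0 H
  atom 6: O, bond orders sum to 2 (valence 2) → 0 H
  atom 7: C, bond orders sum to 1 (valence 4) → 3 H
  atom 8: aromatic c, 2 neighbours → 1 H
  atom 9: aromatic c, 3 neighbours → 0 H
  atom 10: C, bond orders sum to 4 (valence 4) → 0 H
  atom 11: F (halogen, monovalent) → 0 H
  atom 12: F (halogen, monovalent) → 0 H
  atom 13: F (halogen, monovalent) → 0 H
  atom 14: aromatic c, 3 neighbours → 0 H
  atom 15: C, bond orders sum to 3 (valence 4) → 1 H
  atom 16: O, bond orders sum to 2 (valence 2) → 0 H
  atom 17: aromatic c, 3 neighbours → 0 H
  atom 18: O, bond orders sum to 2 (valence 2) → 0 H
  atom 19: C, bond orders sum to 1 (valence 4) → 3 H
Total hydrogens: 8.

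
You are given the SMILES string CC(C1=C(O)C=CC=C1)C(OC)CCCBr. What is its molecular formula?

Walk through each heavy atom and fill implicit hydrogens from standard valence (C 4, N 3, O 2, S 2, halogen 1):
  atom 1: C, bond orders sum to 1 (valence 4) → 3 H
  atom 2: C, bond orders sum to 3 (valence 4) → 1 H
  atom 3: C, bond orders sum to 4 (valence 4) → 0 H
  atom 4: C, bond orders sum to 4 (valence 4) → 0 H
  atom 5: O, bond orders sum to 1 (valence 2) → 1 H
  atom 6: C, bond orders sum to 3 (valence 4) → 1 H
  atom 7: C, bond orders sum to 3 (valence 4) → 1 H
  atom 8: C, bond orders sum to 3 (valence 4) → 1 H
  atom 9: C, bond orders sum to 3 (valence 4) → 1 H
  atom 10: C, bond orders sum to 3 (valence 4) → 1 H
  atom 11: O, bond orders sum to 2 (valence 2) → 0 H
  atom 12: C, bond orders sum to 1 (valence 4) → 3 H
  atom 13: C, bond orders sum to 2 (valence 4) → 2 H
  atom 14: C, bond orders sum to 2 (valence 4) → 2 H
  atom 15: C, bond orders sum to 2 (valence 4) → 2 H
  atom 16: Br (halogen, monovalent) → 0 H
Totals → C:13, H:19, Br:1, O:2.
In Hill order: C13H19BrO2.

C13H19BrO2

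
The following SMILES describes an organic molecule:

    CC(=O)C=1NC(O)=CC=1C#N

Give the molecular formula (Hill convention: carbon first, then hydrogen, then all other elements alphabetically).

Walk through each heavy atom and fill implicit hydrogens from standard valence (C 4, N 3, O 2, S 2, halogen 1):
  atom 1: C, bond orders sum to 1 (valence 4) → 3 H
  atom 2: C, bond orders sum to 4 (valence 4) → 0 H
  atom 3: O, bond orders sum to 2 (valence 2) → 0 H
  atom 4: C, bond orders sum to 4 (valence 4) → 0 H
  atom 5: N, bond orders sum to 2 (valence 3) → 1 H
  atom 6: C, bond orders sum to 4 (valence 4) → 0 H
  atom 7: O, bond orders sum to 1 (valence 2) → 1 H
  atom 8: C, bond orders sum to 3 (valence 4) → 1 H
  atom 9: C, bond orders sum to 4 (valence 4) → 0 H
  atom 10: C, bond orders sum to 4 (valence 4) → 0 H
  atom 11: N, bond orders sum to 3 (valence 3) → 0 H
Totals → C:7, H:6, N:2, O:2.
In Hill order: C7H6N2O2.

C7H6N2O2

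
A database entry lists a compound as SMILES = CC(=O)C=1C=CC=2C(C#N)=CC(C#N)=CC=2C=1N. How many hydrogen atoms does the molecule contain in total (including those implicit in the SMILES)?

9

Walk through each heavy atom and fill implicit hydrogens from standard valence (C 4, N 3, O 2, S 2, halogen 1):
  atom 1: C, bond orders sum to 1 (valence 4) → 3 H
  atom 2: C, bond orders sum to 4 (valence 4) → 0 H
  atom 3: O, bond orders sum to 2 (valence 2) → 0 H
  atom 4: C, bond orders sum to 4 (valence 4) → 0 H
  atom 5: C, bond orders sum to 3 (valence 4) → 1 H
  atom 6: C, bond orders sum to 3 (valence 4) → 1 H
  atom 7: C, bond orders sum to 4 (valence 4) → 0 H
  atom 8: C, bond orders sum to 4 (valence 4) → 0 H
  atom 9: C, bond orders sum to 4 (valence 4) → 0 H
  atom 10: N, bond orders sum to 3 (valence 3) → 0 H
  atom 11: C, bond orders sum to 3 (valence 4) → 1 H
  atom 12: C, bond orders sum to 4 (valence 4) → 0 H
  atom 13: C, bond orders sum to 4 (valence 4) → 0 H
  atom 14: N, bond orders sum to 3 (valence 3) → 0 H
  atom 15: C, bond orders sum to 3 (valence 4) → 1 H
  atom 16: C, bond orders sum to 4 (valence 4) → 0 H
  atom 17: C, bond orders sum to 4 (valence 4) → 0 H
  atom 18: N, bond orders sum to 1 (valence 3) → 2 H
Total hydrogens: 9.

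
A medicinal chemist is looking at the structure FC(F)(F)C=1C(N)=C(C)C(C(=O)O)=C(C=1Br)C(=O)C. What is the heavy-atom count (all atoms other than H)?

19

Every atom symbol written in the SMILES (organic subset) is one heavy atom; implicit H are not written.
Heavy atoms by element → Br:1, C:11, F:3, N:1, O:3.
Total: 19.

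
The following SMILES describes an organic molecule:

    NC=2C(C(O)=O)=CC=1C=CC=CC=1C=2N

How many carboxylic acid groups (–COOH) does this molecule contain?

The carboxylic acid motif appears at heavy-atom position 4 in the SMILES.
Other groups present: 2 primary amine.
Carboxylic acid count: 1.

1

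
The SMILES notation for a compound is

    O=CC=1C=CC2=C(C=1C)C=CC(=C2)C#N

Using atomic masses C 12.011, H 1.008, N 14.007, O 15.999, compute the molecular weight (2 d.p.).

195.22 g/mol

First, the molecular formula is C13H9NO (counting implicit H from valence).
  C: 13 × 12.011 = 156.143
  H: 9 × 1.008 = 9.072
  N: 1 × 14.007 = 14.007
  O: 1 × 15.999 = 15.999
Sum: 13×12.011 + 9×1.008 + 1×14.007 + 1×15.999 = 195.221 → 195.22 g/mol.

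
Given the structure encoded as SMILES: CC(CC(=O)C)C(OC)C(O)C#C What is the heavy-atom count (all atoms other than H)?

Every atom symbol written in the SMILES (organic subset) is one heavy atom; implicit H are not written.
Heavy atoms by element → C:10, O:3.
Total: 13.

13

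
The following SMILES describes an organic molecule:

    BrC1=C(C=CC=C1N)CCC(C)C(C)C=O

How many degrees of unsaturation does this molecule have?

Molecular formula: C13H18BrNO.
DoU = (2C + 2 + N − H − X) / 2, where X is the halogen count and O/S are ignored.
    = (2·13 + 2 + 1 − 18 − 1) / 2 = 10 / 2 = 5.

5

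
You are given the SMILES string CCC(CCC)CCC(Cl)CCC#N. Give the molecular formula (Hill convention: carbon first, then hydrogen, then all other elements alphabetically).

Walk through each heavy atom and fill implicit hydrogens from standard valence (C 4, N 3, O 2, S 2, halogen 1):
  atom 1: C, bond orders sum to 1 (valence 4) → 3 H
  atom 2: C, bond orders sum to 2 (valence 4) → 2 H
  atom 3: C, bond orders sum to 3 (valence 4) → 1 H
  atom 4: C, bond orders sum to 2 (valence 4) → 2 H
  atom 5: C, bond orders sum to 2 (valence 4) → 2 H
  atom 6: C, bond orders sum to 1 (valence 4) → 3 H
  atom 7: C, bond orders sum to 2 (valence 4) → 2 H
  atom 8: C, bond orders sum to 2 (valence 4) → 2 H
  atom 9: C, bond orders sum to 3 (valence 4) → 1 H
  atom 10: Cl (halogen, monovalent) → 0 H
  atom 11: C, bond orders sum to 2 (valence 4) → 2 H
  atom 12: C, bond orders sum to 2 (valence 4) → 2 H
  atom 13: C, bond orders sum to 4 (valence 4) → 0 H
  atom 14: N, bond orders sum to 3 (valence 3) → 0 H
Totals → C:12, H:22, Cl:1, N:1.
In Hill order: C12H22ClN.

C12H22ClN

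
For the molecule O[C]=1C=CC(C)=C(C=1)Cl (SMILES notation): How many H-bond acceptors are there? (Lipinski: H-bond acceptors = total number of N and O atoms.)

N atoms: 0; O atoms: 1.
Lipinski HBA = 0 + 1 = 1.

1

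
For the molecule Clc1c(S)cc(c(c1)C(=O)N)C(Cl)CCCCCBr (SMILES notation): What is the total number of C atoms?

13

Count every carbon token in the SMILES (each C, including those in ring-closure positions and inside branches).
Carbon count: 13.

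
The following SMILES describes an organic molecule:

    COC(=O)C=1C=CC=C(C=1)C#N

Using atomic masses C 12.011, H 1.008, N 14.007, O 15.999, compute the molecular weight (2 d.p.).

First, the molecular formula is C9H7NO2 (counting implicit H from valence).
  C: 9 × 12.011 = 108.099
  H: 7 × 1.008 = 7.056
  N: 1 × 14.007 = 14.007
  O: 2 × 15.999 = 31.998
Sum: 9×12.011 + 7×1.008 + 1×14.007 + 2×15.999 = 161.160 → 161.16 g/mol.

161.16 g/mol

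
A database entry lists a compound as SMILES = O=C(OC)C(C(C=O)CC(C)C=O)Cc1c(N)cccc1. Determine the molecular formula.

Walk through each heavy atom and fill implicit hydrogens from standard valence (C 4, N 3, O 2, S 2, halogen 1); for lowercase aromatic atoms, an aromatic c carries 1 H when it has two neighbours and 0 H with three, and aromatic n carries 0 H:
  atom 1: O, bond orders sum to 2 (valence 2) → 0 H
  atom 2: C, bond orders sum to 4 (valence 4) → 0 H
  atom 3: O, bond orders sum to 2 (valence 2) → 0 H
  atom 4: C, bond orders sum to 1 (valence 4) → 3 H
  atom 5: C, bond orders sum to 3 (valence 4) → 1 H
  atom 6: C, bond orders sum to 3 (valence 4) → 1 H
  atom 7: C, bond orders sum to 3 (valence 4) → 1 H
  atom 8: O, bond orders sum to 2 (valence 2) → 0 H
  atom 9: C, bond orders sum to 2 (valence 4) → 2 H
  atom 10: C, bond orders sum to 3 (valence 4) → 1 H
  atom 11: C, bond orders sum to 1 (valence 4) → 3 H
  atom 12: C, bond orders sum to 3 (valence 4) → 1 H
  atom 13: O, bond orders sum to 2 (valence 2) → 0 H
  atom 14: C, bond orders sum to 2 (valence 4) → 2 H
  atom 15: aromatic c, 3 neighbours → 0 H
  atom 16: aromatic c, 3 neighbours → 0 H
  atom 17: N, bond orders sum to 1 (valence 3) → 2 H
  atom 18: aromatic c, 2 neighbours → 1 H
  atom 19: aromatic c, 2 neighbours → 1 H
  atom 20: aromatic c, 2 neighbours → 1 H
  atom 21: aromatic c, 2 neighbours → 1 H
Totals → C:16, H:21, N:1, O:4.

C16H21NO4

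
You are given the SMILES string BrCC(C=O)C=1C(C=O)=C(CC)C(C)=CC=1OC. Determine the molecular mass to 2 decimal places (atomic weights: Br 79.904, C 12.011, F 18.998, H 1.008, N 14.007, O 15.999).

313.19 g/mol

First, the molecular formula is C14H17BrO3 (counting implicit H from valence).
  Br: 1 × 79.904 = 79.904
  C: 14 × 12.011 = 168.154
  H: 17 × 1.008 = 17.136
  O: 3 × 15.999 = 47.997
Sum: 1×79.904 + 14×12.011 + 17×1.008 + 3×15.999 = 313.191 → 313.19 g/mol.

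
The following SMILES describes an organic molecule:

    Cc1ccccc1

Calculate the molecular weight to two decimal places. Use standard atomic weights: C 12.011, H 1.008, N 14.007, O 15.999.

First, the molecular formula is C7H8 (counting implicit H from valence).
  C: 7 × 12.011 = 84.077
  H: 8 × 1.008 = 8.064
Sum: 7×12.011 + 8×1.008 = 92.141 → 92.14 g/mol.

92.14 g/mol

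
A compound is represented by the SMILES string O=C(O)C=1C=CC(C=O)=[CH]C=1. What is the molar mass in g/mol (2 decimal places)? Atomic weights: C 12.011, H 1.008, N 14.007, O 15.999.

150.13 g/mol

First, the molecular formula is C8H6O3 (counting implicit H from valence).
  C: 8 × 12.011 = 96.088
  H: 6 × 1.008 = 6.048
  O: 3 × 15.999 = 47.997
Sum: 8×12.011 + 6×1.008 + 3×15.999 = 150.133 → 150.13 g/mol.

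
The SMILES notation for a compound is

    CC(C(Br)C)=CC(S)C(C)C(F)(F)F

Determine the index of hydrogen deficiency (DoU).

1

Degree of unsaturation = (number of rings) + (number of π bonds).
Ring closures in the SMILES: 0.
π bonds: 1 double bond (each 1 DoU) → 1 DoU from unsaturation.
Total DoU = 0 + 1 = 1.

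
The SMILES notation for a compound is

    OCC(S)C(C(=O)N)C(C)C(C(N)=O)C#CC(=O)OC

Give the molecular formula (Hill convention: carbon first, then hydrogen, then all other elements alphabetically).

Walk through each heavy atom and fill implicit hydrogens from standard valence (C 4, N 3, O 2, S 2, halogen 1):
  atom 1: O, bond orders sum to 1 (valence 2) → 1 H
  atom 2: C, bond orders sum to 2 (valence 4) → 2 H
  atom 3: C, bond orders sum to 3 (valence 4) → 1 H
  atom 4: S, bond orders sum to 1 (valence 2) → 1 H
  atom 5: C, bond orders sum to 3 (valence 4) → 1 H
  atom 6: C, bond orders sum to 4 (valence 4) → 0 H
  atom 7: O, bond orders sum to 2 (valence 2) → 0 H
  atom 8: N, bond orders sum to 1 (valence 3) → 2 H
  atom 9: C, bond orders sum to 3 (valence 4) → 1 H
  atom 10: C, bond orders sum to 1 (valence 4) → 3 H
  atom 11: C, bond orders sum to 3 (valence 4) → 1 H
  atom 12: C, bond orders sum to 4 (valence 4) → 0 H
  atom 13: N, bond orders sum to 1 (valence 3) → 2 H
  atom 14: O, bond orders sum to 2 (valence 2) → 0 H
  atom 15: C, bond orders sum to 4 (valence 4) → 0 H
  atom 16: C, bond orders sum to 4 (valence 4) → 0 H
  atom 17: C, bond orders sum to 4 (valence 4) → 0 H
  atom 18: O, bond orders sum to 2 (valence 2) → 0 H
  atom 19: O, bond orders sum to 2 (valence 2) → 0 H
  atom 20: C, bond orders sum to 1 (valence 4) → 3 H
Totals → C:12, H:18, N:2, O:5, S:1.
In Hill order: C12H18N2O5S.

C12H18N2O5S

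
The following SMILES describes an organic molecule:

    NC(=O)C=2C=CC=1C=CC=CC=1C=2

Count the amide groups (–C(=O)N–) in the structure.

The amide motif appears at heavy-atom position 2 in the SMILES.
Amide count: 1.

1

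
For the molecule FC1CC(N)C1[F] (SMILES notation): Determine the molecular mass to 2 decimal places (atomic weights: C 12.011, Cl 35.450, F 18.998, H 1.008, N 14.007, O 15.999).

107.10 g/mol

First, the molecular formula is C4H7F2N (counting implicit H from valence).
  C: 4 × 12.011 = 48.044
  F: 2 × 18.998 = 37.996
  H: 7 × 1.008 = 7.056
  N: 1 × 14.007 = 14.007
Sum: 4×12.011 + 2×18.998 + 7×1.008 + 1×14.007 = 107.103 → 107.10 g/mol.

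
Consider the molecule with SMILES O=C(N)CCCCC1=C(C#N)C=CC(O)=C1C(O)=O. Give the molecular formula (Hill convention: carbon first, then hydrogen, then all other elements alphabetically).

Walk through each heavy atom and fill implicit hydrogens from standard valence (C 4, N 3, O 2, S 2, halogen 1):
  atom 1: O, bond orders sum to 2 (valence 2) → 0 H
  atom 2: C, bond orders sum to 4 (valence 4) → 0 H
  atom 3: N, bond orders sum to 1 (valence 3) → 2 H
  atom 4: C, bond orders sum to 2 (valence 4) → 2 H
  atom 5: C, bond orders sum to 2 (valence 4) → 2 H
  atom 6: C, bond orders sum to 2 (valence 4) → 2 H
  atom 7: C, bond orders sum to 2 (valence 4) → 2 H
  atom 8: C, bond orders sum to 4 (valence 4) → 0 H
  atom 9: C, bond orders sum to 4 (valence 4) → 0 H
  atom 10: C, bond orders sum to 4 (valence 4) → 0 H
  atom 11: N, bond orders sum to 3 (valence 3) → 0 H
  atom 12: C, bond orders sum to 3 (valence 4) → 1 H
  atom 13: C, bond orders sum to 3 (valence 4) → 1 H
  atom 14: C, bond orders sum to 4 (valence 4) → 0 H
  atom 15: O, bond orders sum to 1 (valence 2) → 1 H
  atom 16: C, bond orders sum to 4 (valence 4) → 0 H
  atom 17: C, bond orders sum to 4 (valence 4) → 0 H
  atom 18: O, bond orders sum to 1 (valence 2) → 1 H
  atom 19: O, bond orders sum to 2 (valence 2) → 0 H
Totals → C:13, H:14, N:2, O:4.
In Hill order: C13H14N2O4.

C13H14N2O4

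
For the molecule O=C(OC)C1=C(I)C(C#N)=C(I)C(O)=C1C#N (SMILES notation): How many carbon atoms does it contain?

Count every carbon token in the SMILES (each C, including those in ring-closure positions and inside branches).
Carbon count: 10.

10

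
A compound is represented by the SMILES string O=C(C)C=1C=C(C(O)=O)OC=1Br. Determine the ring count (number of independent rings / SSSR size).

In SMILES, each pair of matching ring-closure digits denotes one ring-closing bond; the number of such bonds equals the number of independent rings.
Ring-closure bonds here: 1.

1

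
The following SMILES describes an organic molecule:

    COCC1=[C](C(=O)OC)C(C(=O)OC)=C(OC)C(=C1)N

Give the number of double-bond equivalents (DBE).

Molecular formula: C13H17NO6.
DoU = (2C + 2 + N − H − X) / 2, where X is the halogen count and O/S are ignored.
    = (2·13 + 2 + 1 − 17 − 0) / 2 = 12 / 2 = 6.

6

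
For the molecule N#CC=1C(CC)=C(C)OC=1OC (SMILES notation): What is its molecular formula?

Walk through each heavy atom and fill implicit hydrogens from standard valence (C 4, N 3, O 2, S 2, halogen 1):
  atom 1: N, bond orders sum to 3 (valence 3) → 0 H
  atom 2: C, bond orders sum to 4 (valence 4) → 0 H
  atom 3: C, bond orders sum to 4 (valence 4) → 0 H
  atom 4: C, bond orders sum to 4 (valence 4) → 0 H
  atom 5: C, bond orders sum to 2 (valence 4) → 2 H
  atom 6: C, bond orders sum to 1 (valence 4) → 3 H
  atom 7: C, bond orders sum to 4 (valence 4) → 0 H
  atom 8: C, bond orders sum to 1 (valence 4) → 3 H
  atom 9: O, bond orders sum to 2 (valence 2) → 0 H
  atom 10: C, bond orders sum to 4 (valence 4) → 0 H
  atom 11: O, bond orders sum to 2 (valence 2) → 0 H
  atom 12: C, bond orders sum to 1 (valence 4) → 3 H
Totals → C:9, H:11, N:1, O:2.
In Hill order: C9H11NO2.

C9H11NO2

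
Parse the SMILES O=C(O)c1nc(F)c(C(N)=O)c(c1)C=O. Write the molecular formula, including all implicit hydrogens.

Walk through each heavy atom and fill implicit hydrogens from standard valence (C 4, N 3, O 2, S 2, halogen 1); for lowercase aromatic atoms, an aromatic c carries 1 H when it has two neighbours and 0 H with three, and aromatic n carries 0 H:
  atom 1: O, bond orders sum to 2 (valence 2) → 0 H
  atom 2: C, bond orders sum to 4 (valence 4) → 0 H
  atom 3: O, bond orders sum to 1 (valence 2) → 1 H
  atom 4: aromatic c, 3 neighbours → 0 H
  atom 5: aromatic n, 2 neighbours → 0 H
  atom 6: aromatic c, 3 neighbours → 0 H
  atom 7: F (halogen, monovalent) → 0 H
  atom 8: aromatic c, 3 neighbours → 0 H
  atom 9: C, bond orders sum to 4 (valence 4) → 0 H
  atom 10: N, bond orders sum to 1 (valence 3) → 2 H
  atom 11: O, bond orders sum to 2 (valence 2) → 0 H
  atom 12: aromatic c, 3 neighbours → 0 H
  atom 13: aromatic c, 2 neighbours → 1 H
  atom 14: C, bond orders sum to 3 (valence 4) → 1 H
  atom 15: O, bond orders sum to 2 (valence 2) → 0 H
Totals → C:8, H:5, F:1, N:2, O:4.
In Hill order: C8H5FN2O4.

C8H5FN2O4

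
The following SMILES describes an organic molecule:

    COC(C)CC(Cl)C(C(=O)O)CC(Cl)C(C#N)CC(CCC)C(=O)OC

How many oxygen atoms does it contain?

Scan the SMILES for O atoms (remember two-letter symbols like Cl and Br are single atoms).
Oxygen count: 5.

5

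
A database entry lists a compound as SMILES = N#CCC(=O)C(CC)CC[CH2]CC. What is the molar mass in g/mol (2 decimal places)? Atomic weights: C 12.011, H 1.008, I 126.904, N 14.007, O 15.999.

181.28 g/mol

First, the molecular formula is C11H19NO (counting implicit H from valence).
  C: 11 × 12.011 = 132.121
  H: 19 × 1.008 = 19.152
  N: 1 × 14.007 = 14.007
  O: 1 × 15.999 = 15.999
Sum: 11×12.011 + 19×1.008 + 1×14.007 + 1×15.999 = 181.279 → 181.28 g/mol.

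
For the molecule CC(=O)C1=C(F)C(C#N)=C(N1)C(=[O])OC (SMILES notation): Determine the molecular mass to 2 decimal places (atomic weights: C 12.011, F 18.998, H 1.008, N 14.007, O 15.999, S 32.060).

210.16 g/mol

First, the molecular formula is C9H7FN2O3 (counting implicit H from valence).
  C: 9 × 12.011 = 108.099
  F: 1 × 18.998 = 18.998
  H: 7 × 1.008 = 7.056
  N: 2 × 14.007 = 28.014
  O: 3 × 15.999 = 47.997
Sum: 9×12.011 + 1×18.998 + 7×1.008 + 2×14.007 + 3×15.999 = 210.164 → 210.16 g/mol.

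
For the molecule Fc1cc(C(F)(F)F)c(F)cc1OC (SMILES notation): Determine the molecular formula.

C8H5F5O

Walk through each heavy atom and fill implicit hydrogens from standard valence (C 4, N 3, O 2, S 2, halogen 1); for lowercase aromatic atoms, an aromatic c carries 1 H when it has two neighbours and 0 H with three, and aromatic n carries 0 H:
  atom 1: F (halogen, monovalent) → 0 H
  atom 2: aromatic c, 3 neighbours → 0 H
  atom 3: aromatic c, 2 neighbours → 1 H
  atom 4: aromatic c, 3 neighbours → 0 H
  atom 5: C, bond orders sum to 4 (valence 4) → 0 H
  atom 6: F (halogen, monovalent) → 0 H
  atom 7: F (halogen, monovalent) → 0 H
  atom 8: F (halogen, monovalent) → 0 H
  atom 9: aromatic c, 3 neighbours → 0 H
  atom 10: F (halogen, monovalent) → 0 H
  atom 11: aromatic c, 2 neighbours → 1 H
  atom 12: aromatic c, 3 neighbours → 0 H
  atom 13: O, bond orders sum to 2 (valence 2) → 0 H
  atom 14: C, bond orders sum to 1 (valence 4) → 3 H
Totals → C:8, H:5, F:5, O:1.
In Hill order: C8H5F5O.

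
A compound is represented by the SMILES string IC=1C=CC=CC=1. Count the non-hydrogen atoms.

7

Every atom symbol written in the SMILES (organic subset) is one heavy atom; implicit H are not written.
Heavy atoms by element → C:6, I:1.
Total: 7.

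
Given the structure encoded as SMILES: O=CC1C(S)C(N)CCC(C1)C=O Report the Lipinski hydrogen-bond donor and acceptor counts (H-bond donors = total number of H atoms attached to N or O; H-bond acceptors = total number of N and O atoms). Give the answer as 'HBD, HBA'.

Donors: find every N or O and count the H atoms it carries.
  atom 1 (O): bond orders sum to 2 → 0 H
  atom 7 (N): bond orders sum to 1 → 2 H
  atom 13 (O): bond orders sum to 2 → 0 H
Lipinski HBD = 2.
Acceptors: N atoms = 1, O atoms = 2 → HBA = 3.

2, 3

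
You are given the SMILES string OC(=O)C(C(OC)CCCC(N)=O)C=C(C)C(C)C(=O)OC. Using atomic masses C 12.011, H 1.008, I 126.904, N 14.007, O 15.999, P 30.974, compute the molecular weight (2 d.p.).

315.37 g/mol

First, the molecular formula is C15H25NO6 (counting implicit H from valence).
  C: 15 × 12.011 = 180.165
  H: 25 × 1.008 = 25.200
  N: 1 × 14.007 = 14.007
  O: 6 × 15.999 = 95.994
Sum: 15×12.011 + 25×1.008 + 1×14.007 + 6×15.999 = 315.366 → 315.37 g/mol.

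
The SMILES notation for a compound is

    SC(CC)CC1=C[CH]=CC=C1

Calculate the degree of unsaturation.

4

Molecular formula: C10H14S.
DoU = (2C + 2 + N − H − X) / 2, where X is the halogen count and O/S are ignored.
    = (2·10 + 2 + 0 − 14 − 0) / 2 = 8 / 2 = 4.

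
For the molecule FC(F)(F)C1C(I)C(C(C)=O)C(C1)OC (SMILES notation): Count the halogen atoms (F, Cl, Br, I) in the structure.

Halogen atoms appear at heavy-atom positions 1, 3, 4, 7 (3×F, 1×I).
Other groups present: 1 ether, 1 ketone.
Halogen count: 4.

4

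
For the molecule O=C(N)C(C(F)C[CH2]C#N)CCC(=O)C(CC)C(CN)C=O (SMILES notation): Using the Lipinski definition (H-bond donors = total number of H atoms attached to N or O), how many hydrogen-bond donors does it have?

4

Donors: find every N or O and count the H atoms it carries.
  atom 1 (O): bond orders sum to 2 → 0 H
  atom 3 (N): bond orders sum to 1 → 2 H
  atom 10 (N): bond orders sum to 3 → 0 H
  atom 14 (O): bond orders sum to 2 → 0 H
  atom 20 (N): bond orders sum to 1 → 2 H
  atom 22 (O): bond orders sum to 2 → 0 H
Lipinski HBD = 4.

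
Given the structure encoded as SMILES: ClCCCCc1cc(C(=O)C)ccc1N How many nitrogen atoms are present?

1

Scan the SMILES for N atoms (remember two-letter symbols like Cl and Br are single atoms).
Nitrogen count: 1.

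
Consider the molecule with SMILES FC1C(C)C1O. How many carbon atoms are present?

4

Count every carbon token in the SMILES (each C, including those in ring-closure positions and inside branches).
Carbon count: 4.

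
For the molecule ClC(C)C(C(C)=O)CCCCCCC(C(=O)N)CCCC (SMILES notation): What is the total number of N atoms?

Scan the SMILES for N atoms (remember two-letter symbols like Cl and Br are single atoms).
Nitrogen count: 1.

1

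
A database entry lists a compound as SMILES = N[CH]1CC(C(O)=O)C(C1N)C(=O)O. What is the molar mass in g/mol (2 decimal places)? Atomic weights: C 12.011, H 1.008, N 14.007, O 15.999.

First, the molecular formula is C7H12N2O4 (counting implicit H from valence).
  C: 7 × 12.011 = 84.077
  H: 12 × 1.008 = 12.096
  N: 2 × 14.007 = 28.014
  O: 4 × 15.999 = 63.996
Sum: 7×12.011 + 12×1.008 + 2×14.007 + 4×15.999 = 188.183 → 188.18 g/mol.

188.18 g/mol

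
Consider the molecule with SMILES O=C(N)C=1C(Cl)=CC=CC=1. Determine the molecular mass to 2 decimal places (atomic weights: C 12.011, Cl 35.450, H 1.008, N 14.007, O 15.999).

First, the molecular formula is C7H6ClNO (counting implicit H from valence).
  C: 7 × 12.011 = 84.077
  Cl: 1 × 35.450 = 35.450
  H: 6 × 1.008 = 6.048
  N: 1 × 14.007 = 14.007
  O: 1 × 15.999 = 15.999
Sum: 7×12.011 + 1×35.450 + 6×1.008 + 1×14.007 + 1×15.999 = 155.581 → 155.58 g/mol.

155.58 g/mol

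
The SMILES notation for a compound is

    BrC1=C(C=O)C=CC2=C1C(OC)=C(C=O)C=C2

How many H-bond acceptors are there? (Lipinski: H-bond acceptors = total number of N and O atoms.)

N atoms: 0; O atoms: 3.
Lipinski HBA = 0 + 3 = 3.

3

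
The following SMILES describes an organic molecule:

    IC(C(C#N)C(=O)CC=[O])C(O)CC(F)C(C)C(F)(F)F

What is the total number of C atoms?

Count every carbon token in the SMILES (each C, including those in ring-closure positions and inside branches).
Carbon count: 12.

12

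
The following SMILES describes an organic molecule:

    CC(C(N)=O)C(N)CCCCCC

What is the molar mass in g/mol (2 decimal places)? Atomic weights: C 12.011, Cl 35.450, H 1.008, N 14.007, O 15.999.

186.30 g/mol

First, the molecular formula is C10H22N2O (counting implicit H from valence).
  C: 10 × 12.011 = 120.110
  H: 22 × 1.008 = 22.176
  N: 2 × 14.007 = 28.014
  O: 1 × 15.999 = 15.999
Sum: 10×12.011 + 22×1.008 + 2×14.007 + 1×15.999 = 186.299 → 186.30 g/mol.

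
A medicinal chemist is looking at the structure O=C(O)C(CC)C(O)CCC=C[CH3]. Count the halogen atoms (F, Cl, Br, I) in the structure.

0

Scan the SMILES for the halogen motif — none present.
Groups that are present: 1 alkene, 1 carboxylic acid, 1 hydroxyl.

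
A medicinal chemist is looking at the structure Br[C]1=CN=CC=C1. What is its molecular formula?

Walk through each heavy atom and fill implicit hydrogens from standard valence (C 4, N 3, O 2, S 2, halogen 1):
  atom 1: Br (halogen, monovalent) → 0 H
  atom 2: C with explicit H count 0
  atom 3: C, bond orders sum to 3 (valence 4) → 1 H
  atom 4: N, bond orders sum to 3 (valence 3) → 0 H
  atom 5: C, bond orders sum to 3 (valence 4) → 1 H
  atom 6: C, bond orders sum to 3 (valence 4) → 1 H
  atom 7: C, bond orders sum to 3 (valence 4) → 1 H
Totals → C:5, H:4, Br:1, N:1.

C5H4BrN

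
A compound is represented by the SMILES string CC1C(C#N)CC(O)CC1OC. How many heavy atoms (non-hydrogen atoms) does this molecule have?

12

Every atom symbol written in the SMILES (organic subset) is one heavy atom; implicit H are not written.
Heavy atoms by element → C:9, N:1, O:2.
Total: 12.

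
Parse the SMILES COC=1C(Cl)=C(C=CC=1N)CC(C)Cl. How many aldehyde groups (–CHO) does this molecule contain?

0

Scan the SMILES for the aldehyde motif — none present.
Groups that are present: 1 ether, 1 primary amine.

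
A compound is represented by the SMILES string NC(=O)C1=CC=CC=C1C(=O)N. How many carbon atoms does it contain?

8

Count every carbon token in the SMILES (each C, including those in ring-closure positions and inside branches).
Carbon count: 8.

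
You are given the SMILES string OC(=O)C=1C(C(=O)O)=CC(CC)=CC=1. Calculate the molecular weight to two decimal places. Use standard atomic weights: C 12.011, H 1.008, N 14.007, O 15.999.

First, the molecular formula is C10H10O4 (counting implicit H from valence).
  C: 10 × 12.011 = 120.110
  H: 10 × 1.008 = 10.080
  O: 4 × 15.999 = 63.996
Sum: 10×12.011 + 10×1.008 + 4×15.999 = 194.186 → 194.19 g/mol.

194.19 g/mol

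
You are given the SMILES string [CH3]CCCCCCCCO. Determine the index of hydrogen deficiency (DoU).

0

Degree of unsaturation = (number of rings) + (number of π bonds).
Ring closures in the SMILES: 0.
π bonds: none → 0 DoU from unsaturation.
Total DoU = 0 + 0 = 0.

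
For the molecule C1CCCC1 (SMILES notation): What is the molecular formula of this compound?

C5H10

Walk through each heavy atom and fill implicit hydrogens from standard valence (C 4, N 3, O 2, S 2, halogen 1):
  atom 1: C, bond orders sum to 2 (valence 4) → 2 H
  atom 2: C, bond orders sum to 2 (valence 4) → 2 H
  atom 3: C, bond orders sum to 2 (valence 4) → 2 H
  atom 4: C, bond orders sum to 2 (valence 4) → 2 H
  atom 5: C, bond orders sum to 2 (valence 4) → 2 H
Totals → C:5, H:10.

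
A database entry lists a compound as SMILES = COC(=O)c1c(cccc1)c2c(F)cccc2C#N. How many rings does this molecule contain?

In SMILES, each pair of matching ring-closure digits denotes one ring-closing bond; the number of such bonds equals the number of independent rings.
Ring-closure bonds here: 2.

2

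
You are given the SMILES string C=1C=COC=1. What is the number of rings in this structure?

In SMILES, each pair of matching ring-closure digits denotes one ring-closing bond; the number of such bonds equals the number of independent rings.
Ring-closure bonds here: 1.

1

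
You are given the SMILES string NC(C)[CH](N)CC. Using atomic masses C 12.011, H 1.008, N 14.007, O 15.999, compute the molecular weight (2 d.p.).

102.18 g/mol

First, the molecular formula is C5H14N2 (counting implicit H from valence).
  C: 5 × 12.011 = 60.055
  H: 14 × 1.008 = 14.112
  N: 2 × 14.007 = 28.014
Sum: 5×12.011 + 14×1.008 + 2×14.007 = 102.181 → 102.18 g/mol.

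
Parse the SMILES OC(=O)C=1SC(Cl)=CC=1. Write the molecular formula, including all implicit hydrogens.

Walk through each heavy atom and fill implicit hydrogens from standard valence (C 4, N 3, O 2, S 2, halogen 1):
  atom 1: O, bond orders sum to 1 (valence 2) → 1 H
  atom 2: C, bond orders sum to 4 (valence 4) → 0 H
  atom 3: O, bond orders sum to 2 (valence 2) → 0 H
  atom 4: C, bond orders sum to 4 (valence 4) → 0 H
  atom 5: S, bond orders sum to 2 (valence 2) → 0 H
  atom 6: C, bond orders sum to 4 (valence 4) → 0 H
  atom 7: Cl (halogen, monovalent) → 0 H
  atom 8: C, bond orders sum to 3 (valence 4) → 1 H
  atom 9: C, bond orders sum to 3 (valence 4) → 1 H
Totals → C:5, H:3, Cl:1, O:2, S:1.
In Hill order: C5H3ClO2S.

C5H3ClO2S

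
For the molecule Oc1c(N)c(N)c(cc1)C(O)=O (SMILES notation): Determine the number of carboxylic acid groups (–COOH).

1

The carboxylic acid motif appears at heavy-atom position 10 in the SMILES.
Other groups present: 1 hydroxyl, 2 primary amine.
Carboxylic acid count: 1.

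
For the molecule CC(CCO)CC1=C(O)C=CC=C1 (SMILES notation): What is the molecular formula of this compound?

Walk through each heavy atom and fill implicit hydrogens from standard valence (C 4, N 3, O 2, S 2, halogen 1):
  atom 1: C, bond orders sum to 1 (valence 4) → 3 H
  atom 2: C, bond orders sum to 3 (valence 4) → 1 H
  atom 3: C, bond orders sum to 2 (valence 4) → 2 H
  atom 4: C, bond orders sum to 2 (valence 4) → 2 H
  atom 5: O, bond orders sum to 1 (valence 2) → 1 H
  atom 6: C, bond orders sum to 2 (valence 4) → 2 H
  atom 7: C, bond orders sum to 4 (valence 4) → 0 H
  atom 8: C, bond orders sum to 4 (valence 4) → 0 H
  atom 9: O, bond orders sum to 1 (valence 2) → 1 H
  atom 10: C, bond orders sum to 3 (valence 4) → 1 H
  atom 11: C, bond orders sum to 3 (valence 4) → 1 H
  atom 12: C, bond orders sum to 3 (valence 4) → 1 H
  atom 13: C, bond orders sum to 3 (valence 4) → 1 H
Totals → C:11, H:16, O:2.
In Hill order: C11H16O2.

C11H16O2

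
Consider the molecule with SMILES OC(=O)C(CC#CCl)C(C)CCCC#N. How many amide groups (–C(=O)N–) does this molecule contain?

0

Scan the SMILES for the amide motif — none present.
Groups that are present: 1 alkyne, 1 carboxylic acid, 1 nitrile.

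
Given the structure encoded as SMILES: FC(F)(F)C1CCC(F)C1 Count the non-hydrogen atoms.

10

Every atom symbol written in the SMILES (organic subset) is one heavy atom; implicit H are not written.
Heavy atoms by element → C:6, F:4.
Total: 10.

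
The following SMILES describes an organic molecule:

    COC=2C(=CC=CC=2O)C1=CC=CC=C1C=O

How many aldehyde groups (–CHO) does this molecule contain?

The aldehyde motif appears at heavy-atom position 16 in the SMILES.
Other groups present: 1 ether, 1 hydroxyl.
Aldehyde count: 1.

1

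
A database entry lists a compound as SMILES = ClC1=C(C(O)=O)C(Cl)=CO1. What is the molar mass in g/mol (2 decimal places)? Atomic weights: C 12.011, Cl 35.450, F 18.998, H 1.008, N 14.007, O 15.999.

First, the molecular formula is C5H2Cl2O3 (counting implicit H from valence).
  C: 5 × 12.011 = 60.055
  Cl: 2 × 35.450 = 70.900
  H: 2 × 1.008 = 2.016
  O: 3 × 15.999 = 47.997
Sum: 5×12.011 + 2×35.450 + 2×1.008 + 3×15.999 = 180.968 → 180.97 g/mol.

180.97 g/mol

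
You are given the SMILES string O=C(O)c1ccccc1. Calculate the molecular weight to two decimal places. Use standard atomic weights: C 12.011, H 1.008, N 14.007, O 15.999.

First, the molecular formula is C7H6O2 (counting implicit H from valence).
  C: 7 × 12.011 = 84.077
  H: 6 × 1.008 = 6.048
  O: 2 × 15.999 = 31.998
Sum: 7×12.011 + 6×1.008 + 2×15.999 = 122.123 → 122.12 g/mol.

122.12 g/mol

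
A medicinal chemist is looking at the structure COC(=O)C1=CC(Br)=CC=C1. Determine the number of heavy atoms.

Every atom symbol written in the SMILES (organic subset) is one heavy atom; implicit H are not written.
Heavy atoms by element → Br:1, C:8, O:2.
Total: 11.

11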